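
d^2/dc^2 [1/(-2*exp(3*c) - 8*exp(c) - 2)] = (-(3*exp(2*c) + 4)^2*exp(c) + (9*exp(2*c) + 4)*(exp(3*c) + 4*exp(c) + 1)/2)*exp(c)/(exp(3*c) + 4*exp(c) + 1)^3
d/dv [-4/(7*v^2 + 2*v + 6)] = 8*(7*v + 1)/(7*v^2 + 2*v + 6)^2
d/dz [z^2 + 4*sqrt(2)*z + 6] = 2*z + 4*sqrt(2)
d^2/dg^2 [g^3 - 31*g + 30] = 6*g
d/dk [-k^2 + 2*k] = 2 - 2*k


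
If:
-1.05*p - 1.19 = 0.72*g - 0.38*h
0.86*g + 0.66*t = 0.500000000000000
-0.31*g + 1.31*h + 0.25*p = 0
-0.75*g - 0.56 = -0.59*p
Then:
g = -1.10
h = -0.17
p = -0.44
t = 2.19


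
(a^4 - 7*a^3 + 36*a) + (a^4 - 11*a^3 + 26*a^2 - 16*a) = 2*a^4 - 18*a^3 + 26*a^2 + 20*a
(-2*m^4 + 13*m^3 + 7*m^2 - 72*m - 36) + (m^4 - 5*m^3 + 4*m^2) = -m^4 + 8*m^3 + 11*m^2 - 72*m - 36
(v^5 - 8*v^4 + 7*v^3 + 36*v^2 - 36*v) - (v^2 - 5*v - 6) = v^5 - 8*v^4 + 7*v^3 + 35*v^2 - 31*v + 6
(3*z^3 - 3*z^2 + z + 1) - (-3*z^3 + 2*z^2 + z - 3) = 6*z^3 - 5*z^2 + 4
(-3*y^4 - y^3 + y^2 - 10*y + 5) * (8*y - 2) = -24*y^5 - 2*y^4 + 10*y^3 - 82*y^2 + 60*y - 10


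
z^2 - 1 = (z - 1)*(z + 1)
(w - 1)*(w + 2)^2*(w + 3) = w^4 + 6*w^3 + 9*w^2 - 4*w - 12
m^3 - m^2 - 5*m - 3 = (m - 3)*(m + 1)^2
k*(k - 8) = k^2 - 8*k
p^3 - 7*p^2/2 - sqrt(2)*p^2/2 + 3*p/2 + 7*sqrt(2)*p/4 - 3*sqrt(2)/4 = (p - 3)*(p - 1/2)*(p - sqrt(2)/2)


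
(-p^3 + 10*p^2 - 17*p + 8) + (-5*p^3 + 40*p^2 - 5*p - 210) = -6*p^3 + 50*p^2 - 22*p - 202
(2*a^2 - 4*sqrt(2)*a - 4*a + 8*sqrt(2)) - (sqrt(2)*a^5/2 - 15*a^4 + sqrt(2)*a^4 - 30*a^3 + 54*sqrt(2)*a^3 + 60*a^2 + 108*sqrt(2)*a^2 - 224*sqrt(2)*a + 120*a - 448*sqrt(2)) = -sqrt(2)*a^5/2 - sqrt(2)*a^4 + 15*a^4 - 54*sqrt(2)*a^3 + 30*a^3 - 108*sqrt(2)*a^2 - 58*a^2 - 124*a + 220*sqrt(2)*a + 456*sqrt(2)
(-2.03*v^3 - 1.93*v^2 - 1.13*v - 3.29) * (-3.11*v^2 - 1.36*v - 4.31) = 6.3133*v^5 + 8.7631*v^4 + 14.8884*v^3 + 20.087*v^2 + 9.3447*v + 14.1799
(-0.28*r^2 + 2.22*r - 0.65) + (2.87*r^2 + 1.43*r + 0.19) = 2.59*r^2 + 3.65*r - 0.46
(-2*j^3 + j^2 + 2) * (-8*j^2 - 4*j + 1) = 16*j^5 - 6*j^3 - 15*j^2 - 8*j + 2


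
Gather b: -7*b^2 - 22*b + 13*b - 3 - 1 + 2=-7*b^2 - 9*b - 2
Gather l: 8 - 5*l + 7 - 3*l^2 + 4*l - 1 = -3*l^2 - l + 14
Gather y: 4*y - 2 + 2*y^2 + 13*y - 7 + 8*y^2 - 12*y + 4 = 10*y^2 + 5*y - 5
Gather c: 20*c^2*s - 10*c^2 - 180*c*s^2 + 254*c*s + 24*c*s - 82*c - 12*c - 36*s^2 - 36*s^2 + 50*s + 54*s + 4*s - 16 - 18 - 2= c^2*(20*s - 10) + c*(-180*s^2 + 278*s - 94) - 72*s^2 + 108*s - 36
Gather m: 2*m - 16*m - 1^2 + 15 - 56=-14*m - 42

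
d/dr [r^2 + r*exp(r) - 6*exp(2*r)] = r*exp(r) + 2*r - 12*exp(2*r) + exp(r)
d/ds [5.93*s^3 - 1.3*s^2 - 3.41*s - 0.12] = 17.79*s^2 - 2.6*s - 3.41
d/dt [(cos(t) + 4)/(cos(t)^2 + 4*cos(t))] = sin(t)/cos(t)^2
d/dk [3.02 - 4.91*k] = -4.91000000000000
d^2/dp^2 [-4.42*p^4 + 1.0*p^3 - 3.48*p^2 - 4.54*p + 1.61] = -53.04*p^2 + 6.0*p - 6.96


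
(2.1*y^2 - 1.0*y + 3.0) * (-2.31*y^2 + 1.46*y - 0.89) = -4.851*y^4 + 5.376*y^3 - 10.259*y^2 + 5.27*y - 2.67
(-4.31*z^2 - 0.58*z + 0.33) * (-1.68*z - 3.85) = 7.2408*z^3 + 17.5679*z^2 + 1.6786*z - 1.2705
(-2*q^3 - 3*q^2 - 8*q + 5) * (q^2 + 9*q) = -2*q^5 - 21*q^4 - 35*q^3 - 67*q^2 + 45*q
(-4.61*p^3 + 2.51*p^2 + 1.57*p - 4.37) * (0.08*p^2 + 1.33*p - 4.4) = -0.3688*p^5 - 5.9305*p^4 + 23.7479*p^3 - 9.3055*p^2 - 12.7201*p + 19.228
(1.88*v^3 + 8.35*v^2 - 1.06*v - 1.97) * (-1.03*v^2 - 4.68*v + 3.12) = -1.9364*v^5 - 17.3989*v^4 - 32.1206*v^3 + 33.0419*v^2 + 5.9124*v - 6.1464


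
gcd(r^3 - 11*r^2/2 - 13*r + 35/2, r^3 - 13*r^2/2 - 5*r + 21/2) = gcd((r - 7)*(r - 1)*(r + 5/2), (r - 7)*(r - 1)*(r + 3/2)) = r^2 - 8*r + 7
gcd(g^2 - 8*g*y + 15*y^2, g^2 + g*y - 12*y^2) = -g + 3*y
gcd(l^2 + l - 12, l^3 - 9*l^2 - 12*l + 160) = l + 4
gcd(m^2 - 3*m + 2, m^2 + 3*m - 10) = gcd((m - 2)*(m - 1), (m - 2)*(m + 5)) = m - 2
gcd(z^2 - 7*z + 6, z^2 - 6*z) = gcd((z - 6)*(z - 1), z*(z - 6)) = z - 6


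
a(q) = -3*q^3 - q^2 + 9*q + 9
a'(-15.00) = -1986.00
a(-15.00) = 9774.00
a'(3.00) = -78.00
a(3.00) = -54.00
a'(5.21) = -245.72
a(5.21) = -395.52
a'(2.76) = -65.08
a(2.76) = -36.85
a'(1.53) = -15.13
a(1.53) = 9.68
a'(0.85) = 0.80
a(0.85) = 14.09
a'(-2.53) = -43.55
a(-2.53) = 28.41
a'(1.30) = -8.81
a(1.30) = 12.42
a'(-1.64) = -11.93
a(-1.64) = 4.78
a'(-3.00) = -66.00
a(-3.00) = 54.00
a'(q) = -9*q^2 - 2*q + 9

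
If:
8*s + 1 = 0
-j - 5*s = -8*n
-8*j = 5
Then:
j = -5/8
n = -5/32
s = -1/8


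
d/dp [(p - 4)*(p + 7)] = 2*p + 3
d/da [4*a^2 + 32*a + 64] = 8*a + 32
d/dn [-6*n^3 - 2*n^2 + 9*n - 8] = -18*n^2 - 4*n + 9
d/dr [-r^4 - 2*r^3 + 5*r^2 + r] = -4*r^3 - 6*r^2 + 10*r + 1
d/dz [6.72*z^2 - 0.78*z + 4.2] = 13.44*z - 0.78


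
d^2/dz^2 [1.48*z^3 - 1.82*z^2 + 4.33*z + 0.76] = 8.88*z - 3.64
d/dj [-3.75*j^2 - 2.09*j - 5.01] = -7.5*j - 2.09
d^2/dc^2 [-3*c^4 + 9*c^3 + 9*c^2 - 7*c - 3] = -36*c^2 + 54*c + 18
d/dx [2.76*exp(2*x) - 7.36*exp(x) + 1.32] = (5.52*exp(x) - 7.36)*exp(x)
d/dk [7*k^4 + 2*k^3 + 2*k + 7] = 28*k^3 + 6*k^2 + 2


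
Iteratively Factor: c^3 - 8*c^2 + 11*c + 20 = (c - 5)*(c^2 - 3*c - 4) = (c - 5)*(c + 1)*(c - 4)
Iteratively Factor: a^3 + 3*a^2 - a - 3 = (a - 1)*(a^2 + 4*a + 3) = (a - 1)*(a + 3)*(a + 1)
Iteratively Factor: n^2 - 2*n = (n - 2)*(n)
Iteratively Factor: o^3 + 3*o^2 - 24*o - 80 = (o + 4)*(o^2 - o - 20) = (o - 5)*(o + 4)*(o + 4)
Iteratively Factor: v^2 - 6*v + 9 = (v - 3)*(v - 3)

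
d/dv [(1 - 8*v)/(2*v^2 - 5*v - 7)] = (16*v^2 - 4*v + 61)/(4*v^4 - 20*v^3 - 3*v^2 + 70*v + 49)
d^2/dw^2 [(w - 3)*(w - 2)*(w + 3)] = 6*w - 4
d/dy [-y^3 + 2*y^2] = y*(4 - 3*y)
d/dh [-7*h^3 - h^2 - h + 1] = -21*h^2 - 2*h - 1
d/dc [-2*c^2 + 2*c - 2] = 2 - 4*c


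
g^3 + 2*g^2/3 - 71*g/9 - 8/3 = (g - 8/3)*(g + 1/3)*(g + 3)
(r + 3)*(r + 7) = r^2 + 10*r + 21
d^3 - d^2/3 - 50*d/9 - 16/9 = (d - 8/3)*(d + 1/3)*(d + 2)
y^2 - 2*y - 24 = (y - 6)*(y + 4)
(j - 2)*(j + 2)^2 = j^3 + 2*j^2 - 4*j - 8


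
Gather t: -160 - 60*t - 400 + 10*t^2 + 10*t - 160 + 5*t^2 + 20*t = 15*t^2 - 30*t - 720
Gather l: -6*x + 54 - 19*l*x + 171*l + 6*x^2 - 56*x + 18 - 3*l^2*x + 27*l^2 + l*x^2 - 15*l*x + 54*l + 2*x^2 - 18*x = l^2*(27 - 3*x) + l*(x^2 - 34*x + 225) + 8*x^2 - 80*x + 72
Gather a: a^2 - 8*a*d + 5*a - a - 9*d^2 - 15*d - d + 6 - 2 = a^2 + a*(4 - 8*d) - 9*d^2 - 16*d + 4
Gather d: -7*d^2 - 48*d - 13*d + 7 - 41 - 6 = -7*d^2 - 61*d - 40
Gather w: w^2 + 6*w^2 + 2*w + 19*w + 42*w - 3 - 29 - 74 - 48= 7*w^2 + 63*w - 154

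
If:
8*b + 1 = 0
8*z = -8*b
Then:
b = -1/8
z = 1/8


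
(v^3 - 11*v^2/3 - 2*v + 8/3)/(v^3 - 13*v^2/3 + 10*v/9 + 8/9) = 3*(v + 1)/(3*v + 1)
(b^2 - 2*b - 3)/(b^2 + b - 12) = (b + 1)/(b + 4)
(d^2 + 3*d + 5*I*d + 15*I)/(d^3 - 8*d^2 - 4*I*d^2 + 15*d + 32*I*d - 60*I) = (d^2 + d*(3 + 5*I) + 15*I)/(d^3 - 4*d^2*(2 + I) + d*(15 + 32*I) - 60*I)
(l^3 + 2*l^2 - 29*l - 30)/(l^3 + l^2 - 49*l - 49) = (l^2 + l - 30)/(l^2 - 49)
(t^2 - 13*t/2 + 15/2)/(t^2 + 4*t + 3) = (2*t^2 - 13*t + 15)/(2*(t^2 + 4*t + 3))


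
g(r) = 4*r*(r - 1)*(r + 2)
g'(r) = 4*r*(r - 1) + 4*r*(r + 2) + 4*(r - 1)*(r + 2)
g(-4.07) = -170.86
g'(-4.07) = 158.22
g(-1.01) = 8.04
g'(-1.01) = -3.84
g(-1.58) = 6.85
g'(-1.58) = 9.32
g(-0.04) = 0.33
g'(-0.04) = -8.30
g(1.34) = 6.09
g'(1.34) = 24.27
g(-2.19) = -5.31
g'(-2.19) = 32.03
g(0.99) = -0.12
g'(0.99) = 11.68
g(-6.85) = -1043.19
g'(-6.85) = 500.27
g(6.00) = 960.00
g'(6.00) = 472.00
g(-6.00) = -672.00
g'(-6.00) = 376.00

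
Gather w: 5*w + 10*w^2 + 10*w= 10*w^2 + 15*w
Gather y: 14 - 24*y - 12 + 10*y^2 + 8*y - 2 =10*y^2 - 16*y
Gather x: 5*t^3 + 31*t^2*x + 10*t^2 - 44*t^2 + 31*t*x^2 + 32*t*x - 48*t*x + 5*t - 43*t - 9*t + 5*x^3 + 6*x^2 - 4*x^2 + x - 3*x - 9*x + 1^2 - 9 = 5*t^3 - 34*t^2 - 47*t + 5*x^3 + x^2*(31*t + 2) + x*(31*t^2 - 16*t - 11) - 8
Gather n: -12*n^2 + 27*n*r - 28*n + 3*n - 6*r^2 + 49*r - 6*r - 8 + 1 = -12*n^2 + n*(27*r - 25) - 6*r^2 + 43*r - 7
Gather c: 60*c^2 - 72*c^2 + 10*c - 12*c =-12*c^2 - 2*c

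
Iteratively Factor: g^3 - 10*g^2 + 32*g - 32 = (g - 2)*(g^2 - 8*g + 16) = (g - 4)*(g - 2)*(g - 4)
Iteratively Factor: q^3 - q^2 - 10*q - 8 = (q + 2)*(q^2 - 3*q - 4) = (q + 1)*(q + 2)*(q - 4)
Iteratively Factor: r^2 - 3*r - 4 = (r - 4)*(r + 1)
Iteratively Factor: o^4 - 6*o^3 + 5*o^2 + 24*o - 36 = (o - 2)*(o^3 - 4*o^2 - 3*o + 18) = (o - 2)*(o + 2)*(o^2 - 6*o + 9) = (o - 3)*(o - 2)*(o + 2)*(o - 3)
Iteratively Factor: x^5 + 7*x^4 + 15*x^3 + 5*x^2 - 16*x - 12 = (x + 1)*(x^4 + 6*x^3 + 9*x^2 - 4*x - 12) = (x + 1)*(x + 2)*(x^3 + 4*x^2 + x - 6) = (x + 1)*(x + 2)^2*(x^2 + 2*x - 3) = (x - 1)*(x + 1)*(x + 2)^2*(x + 3)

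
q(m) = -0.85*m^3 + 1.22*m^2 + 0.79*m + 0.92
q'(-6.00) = -105.65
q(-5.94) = 217.42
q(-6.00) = 223.70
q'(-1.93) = -13.42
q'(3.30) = -18.93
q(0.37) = 1.34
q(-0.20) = 0.82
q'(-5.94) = -103.68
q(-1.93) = 10.05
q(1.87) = 1.11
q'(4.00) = -30.25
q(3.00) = -8.68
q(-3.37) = 44.64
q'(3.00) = -14.84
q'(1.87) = -3.56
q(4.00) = -30.80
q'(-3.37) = -36.39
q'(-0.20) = 0.20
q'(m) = -2.55*m^2 + 2.44*m + 0.79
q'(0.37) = 1.34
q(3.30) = -13.73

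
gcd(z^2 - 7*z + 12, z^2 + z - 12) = z - 3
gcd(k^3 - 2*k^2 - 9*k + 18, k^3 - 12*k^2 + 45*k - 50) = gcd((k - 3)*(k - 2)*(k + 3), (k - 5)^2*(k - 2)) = k - 2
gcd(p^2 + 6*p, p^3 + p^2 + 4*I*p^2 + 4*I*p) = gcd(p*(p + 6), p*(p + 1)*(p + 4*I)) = p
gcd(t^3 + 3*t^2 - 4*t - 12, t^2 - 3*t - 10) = t + 2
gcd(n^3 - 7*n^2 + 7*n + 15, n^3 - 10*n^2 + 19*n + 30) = n^2 - 4*n - 5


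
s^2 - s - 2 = (s - 2)*(s + 1)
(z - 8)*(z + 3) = z^2 - 5*z - 24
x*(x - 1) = x^2 - x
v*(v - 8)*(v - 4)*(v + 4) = v^4 - 8*v^3 - 16*v^2 + 128*v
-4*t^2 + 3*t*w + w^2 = (-t + w)*(4*t + w)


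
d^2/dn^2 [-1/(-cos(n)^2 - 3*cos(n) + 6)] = (-4*sin(n)^4 + 35*sin(n)^2 - 27*cos(n)/4 - 9*cos(3*n)/4 - 1)/(-sin(n)^2 + 3*cos(n) - 5)^3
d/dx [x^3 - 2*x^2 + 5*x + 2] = 3*x^2 - 4*x + 5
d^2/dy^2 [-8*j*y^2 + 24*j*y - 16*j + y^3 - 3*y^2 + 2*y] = -16*j + 6*y - 6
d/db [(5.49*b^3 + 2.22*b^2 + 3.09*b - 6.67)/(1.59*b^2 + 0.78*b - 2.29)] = (8.7291*b^4 + 8.5644*b^3 - 40.8978*b^2 + 11.043*b - 1.8735)/(2.5281*b^4 + 2.4804*b^3 - 6.6738*b^2 - 3.5724*b + 5.2441)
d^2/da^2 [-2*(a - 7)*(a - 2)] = -4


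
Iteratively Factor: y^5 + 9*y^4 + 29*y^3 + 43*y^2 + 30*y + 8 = (y + 1)*(y^4 + 8*y^3 + 21*y^2 + 22*y + 8) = (y + 1)*(y + 2)*(y^3 + 6*y^2 + 9*y + 4) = (y + 1)*(y + 2)*(y + 4)*(y^2 + 2*y + 1) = (y + 1)^2*(y + 2)*(y + 4)*(y + 1)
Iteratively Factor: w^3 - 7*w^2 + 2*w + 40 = (w - 5)*(w^2 - 2*w - 8) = (w - 5)*(w - 4)*(w + 2)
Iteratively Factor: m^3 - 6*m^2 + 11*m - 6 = (m - 1)*(m^2 - 5*m + 6) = (m - 2)*(m - 1)*(m - 3)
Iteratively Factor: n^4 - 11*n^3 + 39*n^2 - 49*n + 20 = (n - 1)*(n^3 - 10*n^2 + 29*n - 20) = (n - 4)*(n - 1)*(n^2 - 6*n + 5) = (n - 4)*(n - 1)^2*(n - 5)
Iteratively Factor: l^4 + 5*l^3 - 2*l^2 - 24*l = (l + 3)*(l^3 + 2*l^2 - 8*l) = l*(l + 3)*(l^2 + 2*l - 8) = l*(l + 3)*(l + 4)*(l - 2)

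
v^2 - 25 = (v - 5)*(v + 5)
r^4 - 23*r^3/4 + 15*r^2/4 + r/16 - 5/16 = (r - 5)*(r - 1/2)^2*(r + 1/4)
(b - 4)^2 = b^2 - 8*b + 16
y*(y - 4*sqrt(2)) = y^2 - 4*sqrt(2)*y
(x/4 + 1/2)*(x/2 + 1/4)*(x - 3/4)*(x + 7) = x^4/8 + 35*x^3/32 + 91*x^2/64 - 55*x/64 - 21/32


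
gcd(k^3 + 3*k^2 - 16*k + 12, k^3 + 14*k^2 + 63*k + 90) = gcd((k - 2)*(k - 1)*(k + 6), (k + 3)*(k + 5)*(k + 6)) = k + 6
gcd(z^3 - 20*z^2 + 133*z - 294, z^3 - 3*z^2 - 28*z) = z - 7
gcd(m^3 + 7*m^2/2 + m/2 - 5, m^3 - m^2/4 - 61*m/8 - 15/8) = m + 5/2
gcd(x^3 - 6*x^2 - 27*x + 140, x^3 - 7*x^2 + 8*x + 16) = x - 4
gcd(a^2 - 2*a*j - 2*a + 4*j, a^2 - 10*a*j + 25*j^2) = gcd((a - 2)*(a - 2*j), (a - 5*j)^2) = 1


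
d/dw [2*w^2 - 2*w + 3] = 4*w - 2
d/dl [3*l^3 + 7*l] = 9*l^2 + 7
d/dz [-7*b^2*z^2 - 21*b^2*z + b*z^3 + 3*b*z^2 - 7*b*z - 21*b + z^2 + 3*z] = -14*b^2*z - 21*b^2 + 3*b*z^2 + 6*b*z - 7*b + 2*z + 3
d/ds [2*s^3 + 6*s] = 6*s^2 + 6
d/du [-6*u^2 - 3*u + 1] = -12*u - 3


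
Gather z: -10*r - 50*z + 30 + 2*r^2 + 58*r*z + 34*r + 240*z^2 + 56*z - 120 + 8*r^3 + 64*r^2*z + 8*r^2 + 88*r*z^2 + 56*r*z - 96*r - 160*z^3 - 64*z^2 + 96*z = 8*r^3 + 10*r^2 - 72*r - 160*z^3 + z^2*(88*r + 176) + z*(64*r^2 + 114*r + 102) - 90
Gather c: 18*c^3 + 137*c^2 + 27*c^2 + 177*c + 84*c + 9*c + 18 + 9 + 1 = 18*c^3 + 164*c^2 + 270*c + 28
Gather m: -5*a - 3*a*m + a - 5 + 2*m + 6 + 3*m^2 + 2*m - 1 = -4*a + 3*m^2 + m*(4 - 3*a)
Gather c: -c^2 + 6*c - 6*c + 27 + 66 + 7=100 - c^2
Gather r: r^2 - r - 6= r^2 - r - 6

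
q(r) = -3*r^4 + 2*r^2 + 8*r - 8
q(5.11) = -1960.42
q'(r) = -12*r^3 + 4*r + 8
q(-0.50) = -11.69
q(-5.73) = -3222.17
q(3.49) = -400.78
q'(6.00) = -2560.00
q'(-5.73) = 2242.67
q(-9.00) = -19601.00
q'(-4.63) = 1180.51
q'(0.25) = 8.81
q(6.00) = -3776.00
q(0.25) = -5.89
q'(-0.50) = 7.50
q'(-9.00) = 8720.00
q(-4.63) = -1380.79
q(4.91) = -1664.11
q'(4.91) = -1392.81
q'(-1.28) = 28.05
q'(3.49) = -488.14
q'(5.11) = -1572.75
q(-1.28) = -23.02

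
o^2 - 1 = (o - 1)*(o + 1)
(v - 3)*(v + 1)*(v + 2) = v^3 - 7*v - 6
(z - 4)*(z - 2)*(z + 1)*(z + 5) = z^4 - 23*z^2 + 18*z + 40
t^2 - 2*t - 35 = (t - 7)*(t + 5)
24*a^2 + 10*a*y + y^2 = (4*a + y)*(6*a + y)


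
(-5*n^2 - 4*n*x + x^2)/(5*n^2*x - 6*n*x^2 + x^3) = (n + x)/(x*(-n + x))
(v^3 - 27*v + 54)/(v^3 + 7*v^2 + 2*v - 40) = (v^3 - 27*v + 54)/(v^3 + 7*v^2 + 2*v - 40)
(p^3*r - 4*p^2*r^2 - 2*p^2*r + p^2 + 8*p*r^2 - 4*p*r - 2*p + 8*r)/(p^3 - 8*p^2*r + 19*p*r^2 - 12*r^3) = (p^2*r - 2*p*r + p - 2)/(p^2 - 4*p*r + 3*r^2)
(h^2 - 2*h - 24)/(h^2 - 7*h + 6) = (h + 4)/(h - 1)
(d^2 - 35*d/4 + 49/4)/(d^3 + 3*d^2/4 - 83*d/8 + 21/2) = 2*(d - 7)/(2*d^2 + 5*d - 12)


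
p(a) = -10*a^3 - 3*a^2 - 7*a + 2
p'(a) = -30*a^2 - 6*a - 7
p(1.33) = -36.14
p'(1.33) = -68.05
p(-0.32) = 4.26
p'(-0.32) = -8.15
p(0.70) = -7.80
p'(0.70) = -25.90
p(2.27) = -146.32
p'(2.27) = -175.21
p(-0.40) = 4.96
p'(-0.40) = -9.40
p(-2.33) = 128.52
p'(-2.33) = -155.89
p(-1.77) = 60.44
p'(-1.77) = -90.37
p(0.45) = -2.67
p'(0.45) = -15.78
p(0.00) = 2.00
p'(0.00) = -7.00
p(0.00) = 2.00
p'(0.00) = -7.00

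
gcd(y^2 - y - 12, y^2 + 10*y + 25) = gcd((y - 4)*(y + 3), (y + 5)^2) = 1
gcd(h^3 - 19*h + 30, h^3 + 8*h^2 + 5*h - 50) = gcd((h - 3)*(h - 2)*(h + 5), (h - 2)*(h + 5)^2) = h^2 + 3*h - 10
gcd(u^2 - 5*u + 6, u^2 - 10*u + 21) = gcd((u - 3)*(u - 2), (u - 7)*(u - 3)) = u - 3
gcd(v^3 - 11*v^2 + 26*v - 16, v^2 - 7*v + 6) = v - 1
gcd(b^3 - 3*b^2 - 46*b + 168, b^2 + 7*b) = b + 7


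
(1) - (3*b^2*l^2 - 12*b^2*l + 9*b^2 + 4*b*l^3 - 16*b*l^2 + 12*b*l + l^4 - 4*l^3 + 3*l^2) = -3*b^2*l^2 + 12*b^2*l - 9*b^2 - 4*b*l^3 + 16*b*l^2 - 12*b*l - l^4 + 4*l^3 - 3*l^2 + 1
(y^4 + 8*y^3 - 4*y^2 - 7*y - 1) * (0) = 0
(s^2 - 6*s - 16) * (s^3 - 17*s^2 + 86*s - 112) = s^5 - 23*s^4 + 172*s^3 - 356*s^2 - 704*s + 1792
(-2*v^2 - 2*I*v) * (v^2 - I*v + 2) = -2*v^4 - 6*v^2 - 4*I*v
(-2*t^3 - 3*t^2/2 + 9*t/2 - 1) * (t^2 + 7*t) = -2*t^5 - 31*t^4/2 - 6*t^3 + 61*t^2/2 - 7*t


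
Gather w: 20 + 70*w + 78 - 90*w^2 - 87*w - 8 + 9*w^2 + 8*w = -81*w^2 - 9*w + 90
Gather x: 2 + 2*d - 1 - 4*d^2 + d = -4*d^2 + 3*d + 1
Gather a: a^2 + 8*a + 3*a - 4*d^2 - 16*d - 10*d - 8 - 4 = a^2 + 11*a - 4*d^2 - 26*d - 12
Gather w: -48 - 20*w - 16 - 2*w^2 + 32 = -2*w^2 - 20*w - 32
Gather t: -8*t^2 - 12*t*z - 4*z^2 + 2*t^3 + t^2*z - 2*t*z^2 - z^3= 2*t^3 + t^2*(z - 8) + t*(-2*z^2 - 12*z) - z^3 - 4*z^2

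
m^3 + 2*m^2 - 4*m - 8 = (m - 2)*(m + 2)^2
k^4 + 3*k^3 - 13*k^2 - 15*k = k*(k - 3)*(k + 1)*(k + 5)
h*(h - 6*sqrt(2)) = h^2 - 6*sqrt(2)*h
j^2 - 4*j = j*(j - 4)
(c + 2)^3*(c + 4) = c^4 + 10*c^3 + 36*c^2 + 56*c + 32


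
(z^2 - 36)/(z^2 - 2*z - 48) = (z - 6)/(z - 8)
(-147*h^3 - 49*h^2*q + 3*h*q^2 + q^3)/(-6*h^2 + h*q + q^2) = (-49*h^2 + q^2)/(-2*h + q)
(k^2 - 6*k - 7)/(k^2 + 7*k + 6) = (k - 7)/(k + 6)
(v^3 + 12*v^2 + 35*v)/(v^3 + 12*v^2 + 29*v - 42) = v*(v + 5)/(v^2 + 5*v - 6)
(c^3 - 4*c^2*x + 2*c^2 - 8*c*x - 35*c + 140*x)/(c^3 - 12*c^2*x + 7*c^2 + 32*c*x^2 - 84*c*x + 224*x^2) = (5 - c)/(-c + 8*x)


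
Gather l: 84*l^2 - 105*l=84*l^2 - 105*l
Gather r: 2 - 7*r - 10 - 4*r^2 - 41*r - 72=-4*r^2 - 48*r - 80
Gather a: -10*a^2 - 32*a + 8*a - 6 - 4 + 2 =-10*a^2 - 24*a - 8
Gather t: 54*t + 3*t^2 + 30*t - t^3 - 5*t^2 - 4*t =-t^3 - 2*t^2 + 80*t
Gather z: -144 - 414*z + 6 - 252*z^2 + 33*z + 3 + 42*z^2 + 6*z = -210*z^2 - 375*z - 135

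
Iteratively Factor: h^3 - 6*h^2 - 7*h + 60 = (h + 3)*(h^2 - 9*h + 20) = (h - 5)*(h + 3)*(h - 4)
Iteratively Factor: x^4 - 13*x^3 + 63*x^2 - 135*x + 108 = (x - 3)*(x^3 - 10*x^2 + 33*x - 36) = (x - 3)^2*(x^2 - 7*x + 12) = (x - 3)^3*(x - 4)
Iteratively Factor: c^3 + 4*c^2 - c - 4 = (c - 1)*(c^2 + 5*c + 4) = (c - 1)*(c + 4)*(c + 1)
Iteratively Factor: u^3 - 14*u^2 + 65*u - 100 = (u - 4)*(u^2 - 10*u + 25) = (u - 5)*(u - 4)*(u - 5)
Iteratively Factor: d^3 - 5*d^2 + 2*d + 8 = (d + 1)*(d^2 - 6*d + 8) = (d - 4)*(d + 1)*(d - 2)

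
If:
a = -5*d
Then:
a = -5*d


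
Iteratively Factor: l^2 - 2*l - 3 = (l + 1)*(l - 3)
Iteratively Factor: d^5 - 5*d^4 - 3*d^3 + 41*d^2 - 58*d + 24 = (d - 1)*(d^4 - 4*d^3 - 7*d^2 + 34*d - 24) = (d - 2)*(d - 1)*(d^3 - 2*d^2 - 11*d + 12) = (d - 2)*(d - 1)^2*(d^2 - d - 12) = (d - 2)*(d - 1)^2*(d + 3)*(d - 4)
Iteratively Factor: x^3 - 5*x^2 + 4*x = (x - 4)*(x^2 - x) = (x - 4)*(x - 1)*(x)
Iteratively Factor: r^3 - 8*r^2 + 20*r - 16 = (r - 4)*(r^2 - 4*r + 4) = (r - 4)*(r - 2)*(r - 2)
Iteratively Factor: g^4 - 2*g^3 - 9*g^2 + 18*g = (g - 2)*(g^3 - 9*g) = (g - 3)*(g - 2)*(g^2 + 3*g) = g*(g - 3)*(g - 2)*(g + 3)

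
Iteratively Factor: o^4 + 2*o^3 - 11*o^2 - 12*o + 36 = (o + 3)*(o^3 - o^2 - 8*o + 12) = (o - 2)*(o + 3)*(o^2 + o - 6) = (o - 2)*(o + 3)^2*(o - 2)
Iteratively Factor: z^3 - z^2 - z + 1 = (z + 1)*(z^2 - 2*z + 1) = (z - 1)*(z + 1)*(z - 1)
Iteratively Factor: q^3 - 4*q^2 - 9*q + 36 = (q - 4)*(q^2 - 9) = (q - 4)*(q + 3)*(q - 3)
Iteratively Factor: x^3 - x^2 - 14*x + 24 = (x - 2)*(x^2 + x - 12) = (x - 3)*(x - 2)*(x + 4)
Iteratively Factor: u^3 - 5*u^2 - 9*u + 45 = (u - 5)*(u^2 - 9) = (u - 5)*(u + 3)*(u - 3)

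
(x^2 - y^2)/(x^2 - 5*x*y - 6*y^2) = (x - y)/(x - 6*y)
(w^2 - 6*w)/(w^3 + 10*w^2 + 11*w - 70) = w*(w - 6)/(w^3 + 10*w^2 + 11*w - 70)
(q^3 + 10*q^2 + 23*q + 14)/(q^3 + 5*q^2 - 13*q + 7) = (q^2 + 3*q + 2)/(q^2 - 2*q + 1)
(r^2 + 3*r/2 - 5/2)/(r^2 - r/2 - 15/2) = (r - 1)/(r - 3)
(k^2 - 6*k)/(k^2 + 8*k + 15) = k*(k - 6)/(k^2 + 8*k + 15)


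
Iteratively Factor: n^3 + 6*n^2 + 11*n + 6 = (n + 3)*(n^2 + 3*n + 2) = (n + 2)*(n + 3)*(n + 1)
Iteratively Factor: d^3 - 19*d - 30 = (d - 5)*(d^2 + 5*d + 6) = (d - 5)*(d + 3)*(d + 2)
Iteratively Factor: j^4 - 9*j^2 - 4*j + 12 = (j - 3)*(j^3 + 3*j^2 - 4) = (j - 3)*(j + 2)*(j^2 + j - 2) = (j - 3)*(j + 2)^2*(j - 1)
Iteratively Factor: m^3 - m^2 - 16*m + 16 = (m + 4)*(m^2 - 5*m + 4) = (m - 1)*(m + 4)*(m - 4)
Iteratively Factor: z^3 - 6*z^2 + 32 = (z - 4)*(z^2 - 2*z - 8) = (z - 4)*(z + 2)*(z - 4)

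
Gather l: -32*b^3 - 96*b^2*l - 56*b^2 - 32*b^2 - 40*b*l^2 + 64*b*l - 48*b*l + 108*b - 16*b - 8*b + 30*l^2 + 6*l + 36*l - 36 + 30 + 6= -32*b^3 - 88*b^2 + 84*b + l^2*(30 - 40*b) + l*(-96*b^2 + 16*b + 42)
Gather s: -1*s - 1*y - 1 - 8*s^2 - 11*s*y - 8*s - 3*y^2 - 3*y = -8*s^2 + s*(-11*y - 9) - 3*y^2 - 4*y - 1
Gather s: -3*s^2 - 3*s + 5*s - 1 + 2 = -3*s^2 + 2*s + 1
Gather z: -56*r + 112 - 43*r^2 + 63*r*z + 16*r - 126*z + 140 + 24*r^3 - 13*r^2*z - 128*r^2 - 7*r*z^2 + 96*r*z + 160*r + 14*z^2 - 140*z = 24*r^3 - 171*r^2 + 120*r + z^2*(14 - 7*r) + z*(-13*r^2 + 159*r - 266) + 252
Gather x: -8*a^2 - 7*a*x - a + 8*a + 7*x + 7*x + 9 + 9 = -8*a^2 + 7*a + x*(14 - 7*a) + 18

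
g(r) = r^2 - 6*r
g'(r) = 2*r - 6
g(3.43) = -8.82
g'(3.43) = 0.86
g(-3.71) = 36.02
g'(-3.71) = -13.42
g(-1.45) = 10.80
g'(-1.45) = -8.90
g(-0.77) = 5.21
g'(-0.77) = -7.54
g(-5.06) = 55.96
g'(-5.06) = -16.12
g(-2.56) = 21.91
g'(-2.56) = -11.12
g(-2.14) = 17.42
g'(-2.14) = -10.28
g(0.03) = -0.18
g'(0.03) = -5.94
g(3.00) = -9.00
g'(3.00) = 0.00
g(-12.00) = 216.00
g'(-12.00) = -30.00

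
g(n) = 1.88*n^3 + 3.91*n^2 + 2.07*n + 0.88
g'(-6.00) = 158.19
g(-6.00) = -276.86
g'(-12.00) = 720.39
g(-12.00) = -2709.56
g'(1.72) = 32.21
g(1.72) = 25.57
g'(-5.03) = 105.43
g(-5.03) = -149.86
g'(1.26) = 20.88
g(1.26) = 13.46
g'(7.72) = 398.58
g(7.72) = 1114.88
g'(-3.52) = 44.43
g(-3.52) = -39.95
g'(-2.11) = 10.68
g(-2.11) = -3.74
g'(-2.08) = 10.21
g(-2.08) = -3.43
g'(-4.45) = 78.96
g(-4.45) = -96.57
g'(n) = 5.64*n^2 + 7.82*n + 2.07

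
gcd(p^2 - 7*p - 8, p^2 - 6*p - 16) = p - 8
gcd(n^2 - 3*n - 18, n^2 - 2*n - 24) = n - 6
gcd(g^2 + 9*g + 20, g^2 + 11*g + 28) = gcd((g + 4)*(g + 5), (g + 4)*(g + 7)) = g + 4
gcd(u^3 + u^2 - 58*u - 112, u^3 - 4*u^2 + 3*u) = 1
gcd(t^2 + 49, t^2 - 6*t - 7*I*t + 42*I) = t - 7*I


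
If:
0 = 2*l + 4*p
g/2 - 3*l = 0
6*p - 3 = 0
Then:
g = -6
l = -1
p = 1/2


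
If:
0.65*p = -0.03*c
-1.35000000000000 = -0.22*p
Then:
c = -132.95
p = 6.14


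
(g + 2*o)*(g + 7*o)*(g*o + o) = g^3*o + 9*g^2*o^2 + g^2*o + 14*g*o^3 + 9*g*o^2 + 14*o^3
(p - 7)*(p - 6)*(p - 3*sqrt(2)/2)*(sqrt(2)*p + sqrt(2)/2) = sqrt(2)*p^4 - 25*sqrt(2)*p^3/2 - 3*p^3 + 75*p^2/2 + 71*sqrt(2)*p^2/2 - 213*p/2 + 21*sqrt(2)*p - 63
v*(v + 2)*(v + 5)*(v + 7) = v^4 + 14*v^3 + 59*v^2 + 70*v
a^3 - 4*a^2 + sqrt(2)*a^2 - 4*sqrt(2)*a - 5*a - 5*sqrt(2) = (a - 5)*(a + 1)*(a + sqrt(2))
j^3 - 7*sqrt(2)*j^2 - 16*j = j*(j - 8*sqrt(2))*(j + sqrt(2))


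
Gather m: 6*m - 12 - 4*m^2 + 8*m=-4*m^2 + 14*m - 12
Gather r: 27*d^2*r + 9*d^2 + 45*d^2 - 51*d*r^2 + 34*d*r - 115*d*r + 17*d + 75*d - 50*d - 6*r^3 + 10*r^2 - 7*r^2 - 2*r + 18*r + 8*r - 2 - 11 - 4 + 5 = 54*d^2 + 42*d - 6*r^3 + r^2*(3 - 51*d) + r*(27*d^2 - 81*d + 24) - 12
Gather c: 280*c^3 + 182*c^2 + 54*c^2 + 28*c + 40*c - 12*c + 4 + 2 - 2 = 280*c^3 + 236*c^2 + 56*c + 4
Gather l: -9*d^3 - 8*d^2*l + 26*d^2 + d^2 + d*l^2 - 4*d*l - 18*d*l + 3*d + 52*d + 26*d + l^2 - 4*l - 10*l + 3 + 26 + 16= -9*d^3 + 27*d^2 + 81*d + l^2*(d + 1) + l*(-8*d^2 - 22*d - 14) + 45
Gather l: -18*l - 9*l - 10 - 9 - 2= -27*l - 21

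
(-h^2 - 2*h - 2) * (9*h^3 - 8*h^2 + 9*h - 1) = -9*h^5 - 10*h^4 - 11*h^3 - h^2 - 16*h + 2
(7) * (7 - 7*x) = 49 - 49*x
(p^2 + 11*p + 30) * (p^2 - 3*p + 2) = p^4 + 8*p^3 - p^2 - 68*p + 60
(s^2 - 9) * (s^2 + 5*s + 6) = s^4 + 5*s^3 - 3*s^2 - 45*s - 54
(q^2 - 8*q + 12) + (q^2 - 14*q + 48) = 2*q^2 - 22*q + 60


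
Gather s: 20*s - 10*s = 10*s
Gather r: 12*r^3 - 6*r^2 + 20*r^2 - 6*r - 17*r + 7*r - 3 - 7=12*r^3 + 14*r^2 - 16*r - 10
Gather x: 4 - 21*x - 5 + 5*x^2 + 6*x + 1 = 5*x^2 - 15*x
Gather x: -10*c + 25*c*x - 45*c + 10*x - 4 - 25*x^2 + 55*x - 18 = -55*c - 25*x^2 + x*(25*c + 65) - 22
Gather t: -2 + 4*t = 4*t - 2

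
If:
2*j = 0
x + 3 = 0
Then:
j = 0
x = -3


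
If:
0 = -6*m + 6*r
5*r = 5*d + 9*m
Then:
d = -4*r/5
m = r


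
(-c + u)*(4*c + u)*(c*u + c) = -4*c^3*u - 4*c^3 + 3*c^2*u^2 + 3*c^2*u + c*u^3 + c*u^2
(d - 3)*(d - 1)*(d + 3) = d^3 - d^2 - 9*d + 9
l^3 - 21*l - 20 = (l - 5)*(l + 1)*(l + 4)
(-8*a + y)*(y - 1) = -8*a*y + 8*a + y^2 - y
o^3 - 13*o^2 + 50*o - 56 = (o - 7)*(o - 4)*(o - 2)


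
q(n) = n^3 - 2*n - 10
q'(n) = 3*n^2 - 2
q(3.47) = 24.84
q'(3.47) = 34.12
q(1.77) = -7.99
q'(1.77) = 7.40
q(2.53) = 1.13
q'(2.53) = 17.20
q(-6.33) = -250.98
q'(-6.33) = 118.21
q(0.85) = -11.09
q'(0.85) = 0.17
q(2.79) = 6.14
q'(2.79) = 21.35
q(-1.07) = -9.09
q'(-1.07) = 1.43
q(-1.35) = -9.76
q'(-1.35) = 3.47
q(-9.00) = -721.00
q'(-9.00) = 241.00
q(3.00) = 11.00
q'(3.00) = 25.00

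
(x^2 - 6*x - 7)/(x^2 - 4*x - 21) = (x + 1)/(x + 3)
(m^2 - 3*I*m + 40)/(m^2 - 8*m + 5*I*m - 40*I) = (m - 8*I)/(m - 8)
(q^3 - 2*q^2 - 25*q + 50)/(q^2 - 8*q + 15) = (q^2 + 3*q - 10)/(q - 3)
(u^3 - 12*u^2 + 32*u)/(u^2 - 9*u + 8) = u*(u - 4)/(u - 1)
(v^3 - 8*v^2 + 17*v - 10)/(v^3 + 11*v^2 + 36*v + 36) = (v^3 - 8*v^2 + 17*v - 10)/(v^3 + 11*v^2 + 36*v + 36)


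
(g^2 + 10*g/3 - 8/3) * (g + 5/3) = g^3 + 5*g^2 + 26*g/9 - 40/9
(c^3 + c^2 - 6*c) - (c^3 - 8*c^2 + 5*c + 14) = 9*c^2 - 11*c - 14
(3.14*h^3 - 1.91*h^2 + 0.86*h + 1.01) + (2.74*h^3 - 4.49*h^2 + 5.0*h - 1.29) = 5.88*h^3 - 6.4*h^2 + 5.86*h - 0.28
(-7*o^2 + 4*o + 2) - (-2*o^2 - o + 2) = -5*o^2 + 5*o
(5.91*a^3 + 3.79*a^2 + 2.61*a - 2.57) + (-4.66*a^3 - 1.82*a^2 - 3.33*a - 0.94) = 1.25*a^3 + 1.97*a^2 - 0.72*a - 3.51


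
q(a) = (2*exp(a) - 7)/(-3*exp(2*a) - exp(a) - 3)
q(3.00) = -0.03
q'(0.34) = -0.79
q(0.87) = 0.10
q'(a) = (2*exp(a) - 7)*(6*exp(2*a) + exp(a))/(-3*exp(2*a) - exp(a) - 3)^2 + 2*exp(a)/(-3*exp(2*a) - exp(a) - 3)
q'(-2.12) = -0.22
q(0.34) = 0.41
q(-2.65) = 2.22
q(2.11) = -0.04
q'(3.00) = 0.02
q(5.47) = -0.00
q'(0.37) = -0.77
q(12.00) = 0.00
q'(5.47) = 0.00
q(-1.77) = 2.04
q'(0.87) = -0.37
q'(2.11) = 0.01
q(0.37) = 0.38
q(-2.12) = 2.14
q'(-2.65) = -0.12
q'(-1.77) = -0.32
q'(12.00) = 0.00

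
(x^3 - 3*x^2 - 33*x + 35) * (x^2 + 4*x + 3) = x^5 + x^4 - 42*x^3 - 106*x^2 + 41*x + 105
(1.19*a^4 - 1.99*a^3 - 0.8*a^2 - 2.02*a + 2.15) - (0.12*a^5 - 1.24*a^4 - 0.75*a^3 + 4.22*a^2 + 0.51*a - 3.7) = -0.12*a^5 + 2.43*a^4 - 1.24*a^3 - 5.02*a^2 - 2.53*a + 5.85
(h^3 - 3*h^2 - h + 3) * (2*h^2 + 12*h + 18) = 2*h^5 + 6*h^4 - 20*h^3 - 60*h^2 + 18*h + 54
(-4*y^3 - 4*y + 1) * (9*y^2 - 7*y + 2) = -36*y^5 + 28*y^4 - 44*y^3 + 37*y^2 - 15*y + 2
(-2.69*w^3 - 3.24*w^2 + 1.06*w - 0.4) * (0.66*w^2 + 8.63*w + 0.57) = -1.7754*w^5 - 25.3531*w^4 - 28.7949*w^3 + 7.037*w^2 - 2.8478*w - 0.228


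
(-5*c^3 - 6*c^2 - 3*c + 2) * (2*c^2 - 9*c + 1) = -10*c^5 + 33*c^4 + 43*c^3 + 25*c^2 - 21*c + 2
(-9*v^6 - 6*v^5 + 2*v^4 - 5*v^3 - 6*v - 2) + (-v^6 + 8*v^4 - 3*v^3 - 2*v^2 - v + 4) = -10*v^6 - 6*v^5 + 10*v^4 - 8*v^3 - 2*v^2 - 7*v + 2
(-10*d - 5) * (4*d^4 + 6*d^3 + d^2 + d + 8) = -40*d^5 - 80*d^4 - 40*d^3 - 15*d^2 - 85*d - 40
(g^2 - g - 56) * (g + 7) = g^3 + 6*g^2 - 63*g - 392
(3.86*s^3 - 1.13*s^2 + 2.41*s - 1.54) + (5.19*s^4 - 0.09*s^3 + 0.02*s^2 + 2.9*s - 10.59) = 5.19*s^4 + 3.77*s^3 - 1.11*s^2 + 5.31*s - 12.13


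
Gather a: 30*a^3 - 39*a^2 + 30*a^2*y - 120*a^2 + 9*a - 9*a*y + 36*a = 30*a^3 + a^2*(30*y - 159) + a*(45 - 9*y)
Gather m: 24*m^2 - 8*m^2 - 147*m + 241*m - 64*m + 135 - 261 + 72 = 16*m^2 + 30*m - 54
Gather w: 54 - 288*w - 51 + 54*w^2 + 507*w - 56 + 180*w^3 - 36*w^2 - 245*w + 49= 180*w^3 + 18*w^2 - 26*w - 4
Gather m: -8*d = -8*d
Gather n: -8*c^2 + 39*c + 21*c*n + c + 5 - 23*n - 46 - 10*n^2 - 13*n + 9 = -8*c^2 + 40*c - 10*n^2 + n*(21*c - 36) - 32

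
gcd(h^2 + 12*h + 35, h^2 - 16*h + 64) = 1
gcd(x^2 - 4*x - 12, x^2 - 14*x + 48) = x - 6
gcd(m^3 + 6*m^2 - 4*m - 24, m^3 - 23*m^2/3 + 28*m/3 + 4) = m - 2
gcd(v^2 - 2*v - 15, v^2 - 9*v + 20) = v - 5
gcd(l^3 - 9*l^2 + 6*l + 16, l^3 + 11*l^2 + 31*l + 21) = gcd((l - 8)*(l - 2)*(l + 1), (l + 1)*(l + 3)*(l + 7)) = l + 1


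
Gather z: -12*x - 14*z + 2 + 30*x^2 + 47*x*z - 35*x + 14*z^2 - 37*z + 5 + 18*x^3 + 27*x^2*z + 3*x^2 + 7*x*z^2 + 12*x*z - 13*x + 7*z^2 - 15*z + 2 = 18*x^3 + 33*x^2 - 60*x + z^2*(7*x + 21) + z*(27*x^2 + 59*x - 66) + 9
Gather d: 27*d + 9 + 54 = 27*d + 63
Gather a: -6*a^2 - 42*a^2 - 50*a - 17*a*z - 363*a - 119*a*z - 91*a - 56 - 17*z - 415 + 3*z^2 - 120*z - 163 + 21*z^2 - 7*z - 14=-48*a^2 + a*(-136*z - 504) + 24*z^2 - 144*z - 648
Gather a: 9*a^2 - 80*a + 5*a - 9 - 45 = 9*a^2 - 75*a - 54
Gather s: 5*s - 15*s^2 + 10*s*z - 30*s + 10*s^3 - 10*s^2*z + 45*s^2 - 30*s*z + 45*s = 10*s^3 + s^2*(30 - 10*z) + s*(20 - 20*z)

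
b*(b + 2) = b^2 + 2*b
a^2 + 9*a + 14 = (a + 2)*(a + 7)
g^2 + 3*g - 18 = (g - 3)*(g + 6)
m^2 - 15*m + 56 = (m - 8)*(m - 7)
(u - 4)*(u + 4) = u^2 - 16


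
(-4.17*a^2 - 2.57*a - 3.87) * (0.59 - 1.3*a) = 5.421*a^3 + 0.8807*a^2 + 3.5147*a - 2.2833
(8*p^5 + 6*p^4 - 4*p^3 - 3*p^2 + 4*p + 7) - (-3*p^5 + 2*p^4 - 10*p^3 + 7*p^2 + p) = 11*p^5 + 4*p^4 + 6*p^3 - 10*p^2 + 3*p + 7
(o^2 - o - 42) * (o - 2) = o^3 - 3*o^2 - 40*o + 84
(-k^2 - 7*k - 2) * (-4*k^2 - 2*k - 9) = 4*k^4 + 30*k^3 + 31*k^2 + 67*k + 18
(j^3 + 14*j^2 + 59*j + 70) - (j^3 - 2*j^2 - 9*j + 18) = 16*j^2 + 68*j + 52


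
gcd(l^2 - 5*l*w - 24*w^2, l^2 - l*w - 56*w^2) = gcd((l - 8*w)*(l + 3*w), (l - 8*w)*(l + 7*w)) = -l + 8*w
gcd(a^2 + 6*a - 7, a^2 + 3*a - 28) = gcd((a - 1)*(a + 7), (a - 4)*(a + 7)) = a + 7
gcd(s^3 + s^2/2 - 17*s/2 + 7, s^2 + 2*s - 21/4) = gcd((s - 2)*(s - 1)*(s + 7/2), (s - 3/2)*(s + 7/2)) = s + 7/2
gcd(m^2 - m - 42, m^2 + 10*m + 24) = m + 6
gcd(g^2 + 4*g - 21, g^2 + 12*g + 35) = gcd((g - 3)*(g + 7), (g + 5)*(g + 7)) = g + 7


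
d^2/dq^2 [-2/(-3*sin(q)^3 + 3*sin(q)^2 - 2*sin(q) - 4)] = 2*(-81*sin(q)^6 + 99*sin(q)^5 + 60*sin(q)^4 - 18*sin(q)^3 + 38*sin(q)^2 - 100*sin(q) + 32)/(3*sin(q)^3 - 3*sin(q)^2 + 2*sin(q) + 4)^3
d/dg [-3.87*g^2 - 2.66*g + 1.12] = -7.74*g - 2.66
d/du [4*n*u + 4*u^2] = 4*n + 8*u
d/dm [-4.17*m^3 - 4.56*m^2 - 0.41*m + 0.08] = -12.51*m^2 - 9.12*m - 0.41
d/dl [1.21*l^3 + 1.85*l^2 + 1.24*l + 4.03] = 3.63*l^2 + 3.7*l + 1.24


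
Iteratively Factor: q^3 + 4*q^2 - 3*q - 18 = (q + 3)*(q^2 + q - 6) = (q - 2)*(q + 3)*(q + 3)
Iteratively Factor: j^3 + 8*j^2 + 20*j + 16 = (j + 4)*(j^2 + 4*j + 4) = (j + 2)*(j + 4)*(j + 2)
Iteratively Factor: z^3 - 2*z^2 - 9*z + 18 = (z - 3)*(z^2 + z - 6) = (z - 3)*(z + 3)*(z - 2)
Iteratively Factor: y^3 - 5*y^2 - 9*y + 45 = (y - 5)*(y^2 - 9) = (y - 5)*(y + 3)*(y - 3)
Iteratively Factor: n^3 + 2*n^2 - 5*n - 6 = (n + 1)*(n^2 + n - 6) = (n + 1)*(n + 3)*(n - 2)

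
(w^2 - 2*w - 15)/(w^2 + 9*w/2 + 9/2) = 2*(w - 5)/(2*w + 3)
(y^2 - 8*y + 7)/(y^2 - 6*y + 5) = (y - 7)/(y - 5)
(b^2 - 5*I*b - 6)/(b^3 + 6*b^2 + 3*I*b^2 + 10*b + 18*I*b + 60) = (b - 3*I)/(b^2 + b*(6 + 5*I) + 30*I)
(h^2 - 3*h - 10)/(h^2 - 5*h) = (h + 2)/h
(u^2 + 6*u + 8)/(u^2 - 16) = (u + 2)/(u - 4)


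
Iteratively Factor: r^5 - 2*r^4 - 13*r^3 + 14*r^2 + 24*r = (r - 2)*(r^4 - 13*r^2 - 12*r) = (r - 4)*(r - 2)*(r^3 + 4*r^2 + 3*r) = (r - 4)*(r - 2)*(r + 1)*(r^2 + 3*r) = (r - 4)*(r - 2)*(r + 1)*(r + 3)*(r)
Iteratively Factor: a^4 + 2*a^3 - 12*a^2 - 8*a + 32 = (a + 2)*(a^3 - 12*a + 16) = (a - 2)*(a + 2)*(a^2 + 2*a - 8) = (a - 2)*(a + 2)*(a + 4)*(a - 2)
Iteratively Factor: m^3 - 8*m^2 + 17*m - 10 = (m - 5)*(m^2 - 3*m + 2) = (m - 5)*(m - 1)*(m - 2)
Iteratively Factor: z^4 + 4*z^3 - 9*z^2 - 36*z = (z + 4)*(z^3 - 9*z) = (z + 3)*(z + 4)*(z^2 - 3*z) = (z - 3)*(z + 3)*(z + 4)*(z)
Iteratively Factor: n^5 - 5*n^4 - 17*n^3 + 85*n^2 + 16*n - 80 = (n - 5)*(n^4 - 17*n^2 + 16) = (n - 5)*(n + 1)*(n^3 - n^2 - 16*n + 16) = (n - 5)*(n - 1)*(n + 1)*(n^2 - 16) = (n - 5)*(n - 4)*(n - 1)*(n + 1)*(n + 4)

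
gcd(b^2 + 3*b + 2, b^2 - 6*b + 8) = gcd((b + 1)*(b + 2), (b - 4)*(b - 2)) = 1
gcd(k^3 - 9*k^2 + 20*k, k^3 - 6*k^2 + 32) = k - 4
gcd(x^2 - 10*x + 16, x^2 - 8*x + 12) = x - 2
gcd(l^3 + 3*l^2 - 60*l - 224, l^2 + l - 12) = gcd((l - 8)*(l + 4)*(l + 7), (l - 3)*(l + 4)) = l + 4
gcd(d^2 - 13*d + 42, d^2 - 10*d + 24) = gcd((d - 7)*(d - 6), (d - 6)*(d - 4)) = d - 6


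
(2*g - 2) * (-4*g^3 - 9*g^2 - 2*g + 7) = -8*g^4 - 10*g^3 + 14*g^2 + 18*g - 14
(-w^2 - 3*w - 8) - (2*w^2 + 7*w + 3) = -3*w^2 - 10*w - 11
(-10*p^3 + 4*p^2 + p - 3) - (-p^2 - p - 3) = -10*p^3 + 5*p^2 + 2*p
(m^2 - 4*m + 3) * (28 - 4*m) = -4*m^3 + 44*m^2 - 124*m + 84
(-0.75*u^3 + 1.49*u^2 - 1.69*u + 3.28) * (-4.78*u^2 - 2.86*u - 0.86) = 3.585*u^5 - 4.9772*u^4 + 4.4618*u^3 - 12.1264*u^2 - 7.9274*u - 2.8208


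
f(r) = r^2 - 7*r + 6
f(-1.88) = 22.69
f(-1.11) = 15.00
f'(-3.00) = -13.00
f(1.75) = -3.19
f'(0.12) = -6.76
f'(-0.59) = -8.18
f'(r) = 2*r - 7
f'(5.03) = 3.06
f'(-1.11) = -9.22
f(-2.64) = 31.45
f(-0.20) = 7.44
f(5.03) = -3.91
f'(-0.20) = -7.40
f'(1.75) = -3.50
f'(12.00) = 17.00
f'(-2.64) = -12.28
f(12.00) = 66.00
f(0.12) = 5.17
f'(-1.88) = -10.76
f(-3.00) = 36.00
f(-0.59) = 10.48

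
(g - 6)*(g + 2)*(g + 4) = g^3 - 28*g - 48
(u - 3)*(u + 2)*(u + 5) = u^3 + 4*u^2 - 11*u - 30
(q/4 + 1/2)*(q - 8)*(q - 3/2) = q^3/4 - 15*q^2/8 - 7*q/4 + 6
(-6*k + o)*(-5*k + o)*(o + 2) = 30*k^2*o + 60*k^2 - 11*k*o^2 - 22*k*o + o^3 + 2*o^2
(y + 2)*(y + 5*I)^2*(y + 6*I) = y^4 + 2*y^3 + 16*I*y^3 - 85*y^2 + 32*I*y^2 - 170*y - 150*I*y - 300*I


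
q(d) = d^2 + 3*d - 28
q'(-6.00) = -9.00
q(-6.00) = -10.00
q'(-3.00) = -3.00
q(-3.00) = -28.00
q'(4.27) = 11.54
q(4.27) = 3.04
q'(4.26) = 11.52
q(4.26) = 2.93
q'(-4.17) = -5.34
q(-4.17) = -23.12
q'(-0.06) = 2.88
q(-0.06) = -28.18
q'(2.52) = 8.04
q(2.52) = -14.09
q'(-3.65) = -4.30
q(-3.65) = -25.63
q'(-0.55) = 1.90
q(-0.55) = -29.35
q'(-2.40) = -1.80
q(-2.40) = -29.44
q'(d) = 2*d + 3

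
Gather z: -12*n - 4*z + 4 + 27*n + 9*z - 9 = 15*n + 5*z - 5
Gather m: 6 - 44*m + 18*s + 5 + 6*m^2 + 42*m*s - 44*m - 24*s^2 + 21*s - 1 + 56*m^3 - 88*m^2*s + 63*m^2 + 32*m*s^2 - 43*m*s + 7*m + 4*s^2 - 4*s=56*m^3 + m^2*(69 - 88*s) + m*(32*s^2 - s - 81) - 20*s^2 + 35*s + 10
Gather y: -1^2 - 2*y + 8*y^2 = 8*y^2 - 2*y - 1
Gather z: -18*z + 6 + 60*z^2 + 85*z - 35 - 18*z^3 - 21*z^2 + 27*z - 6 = -18*z^3 + 39*z^2 + 94*z - 35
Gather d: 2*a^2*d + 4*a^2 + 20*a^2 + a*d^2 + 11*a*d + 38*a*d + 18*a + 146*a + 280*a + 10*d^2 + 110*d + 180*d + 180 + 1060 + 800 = 24*a^2 + 444*a + d^2*(a + 10) + d*(2*a^2 + 49*a + 290) + 2040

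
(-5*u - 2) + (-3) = -5*u - 5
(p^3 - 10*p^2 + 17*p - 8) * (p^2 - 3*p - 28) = p^5 - 13*p^4 + 19*p^3 + 221*p^2 - 452*p + 224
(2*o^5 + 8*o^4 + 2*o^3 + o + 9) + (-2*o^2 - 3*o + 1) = 2*o^5 + 8*o^4 + 2*o^3 - 2*o^2 - 2*o + 10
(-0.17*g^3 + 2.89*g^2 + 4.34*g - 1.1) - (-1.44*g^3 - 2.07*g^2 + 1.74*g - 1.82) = 1.27*g^3 + 4.96*g^2 + 2.6*g + 0.72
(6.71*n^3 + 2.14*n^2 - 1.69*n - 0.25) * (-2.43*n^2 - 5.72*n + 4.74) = -16.3053*n^5 - 43.5814*n^4 + 23.6713*n^3 + 20.4179*n^2 - 6.5806*n - 1.185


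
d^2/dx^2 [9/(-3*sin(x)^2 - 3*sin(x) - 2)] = 27*(12*sin(x)^4 + 9*sin(x)^3 - 23*sin(x)^2 - 20*sin(x) - 2)/(3*sin(x)^2 + 3*sin(x) + 2)^3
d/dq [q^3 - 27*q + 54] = 3*q^2 - 27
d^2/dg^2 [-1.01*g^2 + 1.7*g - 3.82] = -2.02000000000000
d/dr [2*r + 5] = 2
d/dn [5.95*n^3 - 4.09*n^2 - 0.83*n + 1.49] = 17.85*n^2 - 8.18*n - 0.83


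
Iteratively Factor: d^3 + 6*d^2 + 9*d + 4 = (d + 1)*(d^2 + 5*d + 4) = (d + 1)^2*(d + 4)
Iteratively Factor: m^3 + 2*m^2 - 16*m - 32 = (m + 4)*(m^2 - 2*m - 8) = (m + 2)*(m + 4)*(m - 4)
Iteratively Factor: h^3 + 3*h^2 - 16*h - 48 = (h + 4)*(h^2 - h - 12) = (h + 3)*(h + 4)*(h - 4)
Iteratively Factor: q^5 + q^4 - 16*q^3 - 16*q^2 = (q + 1)*(q^4 - 16*q^2) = q*(q + 1)*(q^3 - 16*q) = q^2*(q + 1)*(q^2 - 16) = q^2*(q + 1)*(q + 4)*(q - 4)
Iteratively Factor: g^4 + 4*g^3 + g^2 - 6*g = (g)*(g^3 + 4*g^2 + g - 6) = g*(g + 2)*(g^2 + 2*g - 3) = g*(g + 2)*(g + 3)*(g - 1)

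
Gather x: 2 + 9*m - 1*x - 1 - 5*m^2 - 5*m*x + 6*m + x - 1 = -5*m^2 - 5*m*x + 15*m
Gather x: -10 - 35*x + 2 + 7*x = -28*x - 8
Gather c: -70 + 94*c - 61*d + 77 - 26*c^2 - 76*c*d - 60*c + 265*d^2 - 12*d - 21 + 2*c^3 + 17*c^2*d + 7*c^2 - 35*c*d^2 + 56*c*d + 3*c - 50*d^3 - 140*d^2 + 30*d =2*c^3 + c^2*(17*d - 19) + c*(-35*d^2 - 20*d + 37) - 50*d^3 + 125*d^2 - 43*d - 14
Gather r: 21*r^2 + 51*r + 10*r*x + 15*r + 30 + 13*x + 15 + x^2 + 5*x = 21*r^2 + r*(10*x + 66) + x^2 + 18*x + 45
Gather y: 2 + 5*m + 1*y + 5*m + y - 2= 10*m + 2*y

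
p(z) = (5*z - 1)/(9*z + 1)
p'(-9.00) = 0.00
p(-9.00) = 0.58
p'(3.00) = 0.02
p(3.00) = 0.50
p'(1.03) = 0.13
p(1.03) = 0.40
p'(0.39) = 0.69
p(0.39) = 0.21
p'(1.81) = 0.05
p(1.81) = 0.47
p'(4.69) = 0.01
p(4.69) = 0.52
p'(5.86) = 0.00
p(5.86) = 0.53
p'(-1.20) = 0.15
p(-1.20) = 0.71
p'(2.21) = 0.03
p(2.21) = 0.48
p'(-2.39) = 0.03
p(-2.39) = 0.63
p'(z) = -9*(5*z - 1)/(9*z + 1)^2 + 5/(9*z + 1)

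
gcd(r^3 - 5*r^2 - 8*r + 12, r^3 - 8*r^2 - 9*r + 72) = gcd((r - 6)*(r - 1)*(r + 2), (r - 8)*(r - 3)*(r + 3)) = 1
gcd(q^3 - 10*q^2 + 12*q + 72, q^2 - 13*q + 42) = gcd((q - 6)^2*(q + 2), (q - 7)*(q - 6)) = q - 6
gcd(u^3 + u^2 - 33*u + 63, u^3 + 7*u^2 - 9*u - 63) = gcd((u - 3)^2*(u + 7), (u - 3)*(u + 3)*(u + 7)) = u^2 + 4*u - 21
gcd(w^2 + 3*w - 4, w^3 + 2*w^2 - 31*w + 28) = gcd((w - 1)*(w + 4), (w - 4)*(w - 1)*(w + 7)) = w - 1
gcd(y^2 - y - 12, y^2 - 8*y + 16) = y - 4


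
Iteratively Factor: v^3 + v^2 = (v)*(v^2 + v) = v*(v + 1)*(v)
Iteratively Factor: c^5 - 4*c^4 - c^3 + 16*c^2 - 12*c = (c - 1)*(c^4 - 3*c^3 - 4*c^2 + 12*c) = (c - 2)*(c - 1)*(c^3 - c^2 - 6*c) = (c - 2)*(c - 1)*(c + 2)*(c^2 - 3*c) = c*(c - 2)*(c - 1)*(c + 2)*(c - 3)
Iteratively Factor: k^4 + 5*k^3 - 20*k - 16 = (k + 4)*(k^3 + k^2 - 4*k - 4) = (k + 2)*(k + 4)*(k^2 - k - 2) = (k - 2)*(k + 2)*(k + 4)*(k + 1)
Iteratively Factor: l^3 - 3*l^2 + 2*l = (l)*(l^2 - 3*l + 2) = l*(l - 1)*(l - 2)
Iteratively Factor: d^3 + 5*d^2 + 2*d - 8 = (d + 4)*(d^2 + d - 2) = (d - 1)*(d + 4)*(d + 2)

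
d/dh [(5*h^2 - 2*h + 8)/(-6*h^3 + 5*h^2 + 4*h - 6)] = 2*(15*h^4 - 12*h^3 + 87*h^2 - 70*h - 10)/(36*h^6 - 60*h^5 - 23*h^4 + 112*h^3 - 44*h^2 - 48*h + 36)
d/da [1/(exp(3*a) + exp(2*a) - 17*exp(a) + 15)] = (-3*exp(2*a) - 2*exp(a) + 17)*exp(a)/(exp(3*a) + exp(2*a) - 17*exp(a) + 15)^2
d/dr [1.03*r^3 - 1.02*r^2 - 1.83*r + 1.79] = 3.09*r^2 - 2.04*r - 1.83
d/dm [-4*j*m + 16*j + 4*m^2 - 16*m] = -4*j + 8*m - 16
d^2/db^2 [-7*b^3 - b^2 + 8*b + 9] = -42*b - 2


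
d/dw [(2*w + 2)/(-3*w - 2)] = 2/(3*w + 2)^2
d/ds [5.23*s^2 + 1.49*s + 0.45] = 10.46*s + 1.49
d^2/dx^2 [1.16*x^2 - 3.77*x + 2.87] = 2.32000000000000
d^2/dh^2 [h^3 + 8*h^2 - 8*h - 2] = 6*h + 16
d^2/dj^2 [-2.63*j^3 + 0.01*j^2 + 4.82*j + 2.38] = 0.02 - 15.78*j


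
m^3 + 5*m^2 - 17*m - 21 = (m - 3)*(m + 1)*(m + 7)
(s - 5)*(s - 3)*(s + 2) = s^3 - 6*s^2 - s + 30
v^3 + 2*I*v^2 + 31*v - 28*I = (v - 4*I)*(v - I)*(v + 7*I)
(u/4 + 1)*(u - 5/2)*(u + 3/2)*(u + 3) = u^4/4 + 3*u^3/2 + 5*u^2/16 - 153*u/16 - 45/4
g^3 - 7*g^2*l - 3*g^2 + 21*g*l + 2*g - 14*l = (g - 2)*(g - 1)*(g - 7*l)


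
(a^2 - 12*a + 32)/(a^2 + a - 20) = (a - 8)/(a + 5)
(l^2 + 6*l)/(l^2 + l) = (l + 6)/(l + 1)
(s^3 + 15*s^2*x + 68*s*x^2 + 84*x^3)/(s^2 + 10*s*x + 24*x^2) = (s^2 + 9*s*x + 14*x^2)/(s + 4*x)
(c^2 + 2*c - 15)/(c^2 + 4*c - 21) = (c + 5)/(c + 7)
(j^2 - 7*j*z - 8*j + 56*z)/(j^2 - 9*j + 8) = (j - 7*z)/(j - 1)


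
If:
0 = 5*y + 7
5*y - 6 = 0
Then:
No Solution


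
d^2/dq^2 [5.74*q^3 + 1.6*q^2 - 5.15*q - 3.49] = 34.44*q + 3.2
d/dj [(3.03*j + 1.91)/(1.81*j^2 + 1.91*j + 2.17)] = (-5.4843*j^2 - 6.9142*j + 2.927)/(3.2761*j^4 + 6.9142*j^3 + 11.5035*j^2 + 8.2894*j + 4.7089)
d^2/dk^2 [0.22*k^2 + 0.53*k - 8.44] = 0.440000000000000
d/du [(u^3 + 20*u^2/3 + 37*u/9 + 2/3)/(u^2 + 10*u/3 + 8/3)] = (27*u^4 + 180*u^3 + 705*u^2 + 924*u + 236)/(3*(9*u^4 + 60*u^3 + 148*u^2 + 160*u + 64))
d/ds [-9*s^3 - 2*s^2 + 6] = s*(-27*s - 4)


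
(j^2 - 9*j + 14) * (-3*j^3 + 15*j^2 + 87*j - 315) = -3*j^5 + 42*j^4 - 90*j^3 - 888*j^2 + 4053*j - 4410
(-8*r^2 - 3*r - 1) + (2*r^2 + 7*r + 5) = -6*r^2 + 4*r + 4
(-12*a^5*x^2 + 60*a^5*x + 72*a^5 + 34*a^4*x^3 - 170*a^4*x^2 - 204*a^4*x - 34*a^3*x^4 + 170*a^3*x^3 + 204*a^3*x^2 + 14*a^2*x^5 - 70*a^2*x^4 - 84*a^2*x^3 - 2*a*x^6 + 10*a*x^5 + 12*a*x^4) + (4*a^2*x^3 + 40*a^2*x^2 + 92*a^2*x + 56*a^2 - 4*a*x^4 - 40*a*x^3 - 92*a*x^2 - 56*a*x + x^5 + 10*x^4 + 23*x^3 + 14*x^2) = -12*a^5*x^2 + 60*a^5*x + 72*a^5 + 34*a^4*x^3 - 170*a^4*x^2 - 204*a^4*x - 34*a^3*x^4 + 170*a^3*x^3 + 204*a^3*x^2 + 14*a^2*x^5 - 70*a^2*x^4 - 80*a^2*x^3 + 40*a^2*x^2 + 92*a^2*x + 56*a^2 - 2*a*x^6 + 10*a*x^5 + 8*a*x^4 - 40*a*x^3 - 92*a*x^2 - 56*a*x + x^5 + 10*x^4 + 23*x^3 + 14*x^2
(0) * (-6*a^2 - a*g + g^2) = 0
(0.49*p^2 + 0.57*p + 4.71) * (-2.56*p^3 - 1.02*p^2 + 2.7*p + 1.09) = -1.2544*p^5 - 1.959*p^4 - 11.316*p^3 - 2.7311*p^2 + 13.3383*p + 5.1339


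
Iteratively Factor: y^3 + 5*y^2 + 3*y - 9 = (y + 3)*(y^2 + 2*y - 3) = (y + 3)^2*(y - 1)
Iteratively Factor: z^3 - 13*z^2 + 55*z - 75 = (z - 3)*(z^2 - 10*z + 25) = (z - 5)*(z - 3)*(z - 5)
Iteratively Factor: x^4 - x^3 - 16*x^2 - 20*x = (x + 2)*(x^3 - 3*x^2 - 10*x) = (x + 2)^2*(x^2 - 5*x) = x*(x + 2)^2*(x - 5)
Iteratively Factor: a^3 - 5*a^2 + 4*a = (a - 4)*(a^2 - a) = a*(a - 4)*(a - 1)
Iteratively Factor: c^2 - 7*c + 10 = (c - 2)*(c - 5)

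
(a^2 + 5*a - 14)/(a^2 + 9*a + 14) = (a - 2)/(a + 2)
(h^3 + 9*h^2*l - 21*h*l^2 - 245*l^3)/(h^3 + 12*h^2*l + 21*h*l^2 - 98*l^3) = (h - 5*l)/(h - 2*l)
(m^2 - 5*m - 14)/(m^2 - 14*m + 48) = (m^2 - 5*m - 14)/(m^2 - 14*m + 48)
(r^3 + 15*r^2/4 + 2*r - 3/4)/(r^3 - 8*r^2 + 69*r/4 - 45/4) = (4*r^3 + 15*r^2 + 8*r - 3)/(4*r^3 - 32*r^2 + 69*r - 45)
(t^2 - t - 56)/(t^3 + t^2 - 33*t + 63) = (t - 8)/(t^2 - 6*t + 9)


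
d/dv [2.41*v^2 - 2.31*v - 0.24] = 4.82*v - 2.31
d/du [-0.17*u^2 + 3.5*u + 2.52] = 3.5 - 0.34*u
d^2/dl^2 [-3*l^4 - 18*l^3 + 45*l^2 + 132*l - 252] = -36*l^2 - 108*l + 90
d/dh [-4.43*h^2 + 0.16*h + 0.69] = 0.16 - 8.86*h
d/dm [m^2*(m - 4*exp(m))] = m*(-4*m*exp(m) + 3*m - 8*exp(m))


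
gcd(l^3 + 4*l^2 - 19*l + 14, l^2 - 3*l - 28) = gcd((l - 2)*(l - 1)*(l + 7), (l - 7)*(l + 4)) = 1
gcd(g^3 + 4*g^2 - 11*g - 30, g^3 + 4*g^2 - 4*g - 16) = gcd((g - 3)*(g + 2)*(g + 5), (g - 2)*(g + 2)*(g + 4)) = g + 2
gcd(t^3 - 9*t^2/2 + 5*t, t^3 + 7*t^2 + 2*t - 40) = t - 2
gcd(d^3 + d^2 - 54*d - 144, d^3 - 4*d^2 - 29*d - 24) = d^2 - 5*d - 24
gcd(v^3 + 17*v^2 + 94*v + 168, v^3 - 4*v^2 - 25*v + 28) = v + 4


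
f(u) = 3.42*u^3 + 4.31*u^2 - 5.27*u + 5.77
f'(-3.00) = 61.21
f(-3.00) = -31.97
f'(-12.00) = 1368.73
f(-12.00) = -5220.11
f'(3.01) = 113.63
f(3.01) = 122.22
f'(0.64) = 4.45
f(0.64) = 5.06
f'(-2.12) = 22.57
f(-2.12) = 3.73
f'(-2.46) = 35.61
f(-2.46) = -6.10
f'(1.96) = 51.04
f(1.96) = 37.75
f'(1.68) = 38.17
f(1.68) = 25.30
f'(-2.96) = 59.11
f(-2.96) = -29.56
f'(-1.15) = -1.61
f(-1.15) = 12.33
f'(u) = 10.26*u^2 + 8.62*u - 5.27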